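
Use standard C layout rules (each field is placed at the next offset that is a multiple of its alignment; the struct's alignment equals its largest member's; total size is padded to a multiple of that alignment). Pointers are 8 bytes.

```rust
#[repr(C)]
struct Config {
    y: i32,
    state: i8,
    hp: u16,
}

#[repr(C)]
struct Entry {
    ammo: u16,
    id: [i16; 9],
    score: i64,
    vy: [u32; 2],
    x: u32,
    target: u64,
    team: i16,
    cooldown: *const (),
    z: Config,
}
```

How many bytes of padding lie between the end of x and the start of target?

Config: @0: y [4B, align 4] → 4; @4: state [1B, align 1] → 5; +1 pad (align 2); @6: hp [2B, align 2] → 8; size 8, align 4
@0: ammo [2B, align 2] → 2
@2: id [18B, align 2] → 20
+4 pad (align 8)
@24: score [8B, align 8] → 32
@32: vy [8B, align 4] → 40
@40: x [4B, align 4] → 44
+4 pad (align 8)
@48: target [8B, align 8] → 56

4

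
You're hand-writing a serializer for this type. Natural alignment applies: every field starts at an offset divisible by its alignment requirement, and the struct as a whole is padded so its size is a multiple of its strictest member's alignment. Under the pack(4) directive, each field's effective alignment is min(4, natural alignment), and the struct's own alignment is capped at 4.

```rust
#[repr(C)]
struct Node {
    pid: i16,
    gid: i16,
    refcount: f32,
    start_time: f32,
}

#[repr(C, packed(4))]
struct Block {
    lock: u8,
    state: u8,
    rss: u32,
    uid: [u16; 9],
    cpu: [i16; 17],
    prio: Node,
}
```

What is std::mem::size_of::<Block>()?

72

Node: @0: pid [2B, align 2] → 2; @2: gid [2B, align 2] → 4; @4: refcount [4B, align 4] → 8; @8: start_time [4B, align 4] → 12; size 12, align 4
@0: lock [1B, align 1] → 1
@1: state [1B, align 1] → 2
+2 pad (align 4)
@4: rss [4B, align 4] → 8
@8: uid [18B, align 2] → 26
@26: cpu [34B, align 2] → 60
@60: prio [12B, align 4] → 72
size 72, align 4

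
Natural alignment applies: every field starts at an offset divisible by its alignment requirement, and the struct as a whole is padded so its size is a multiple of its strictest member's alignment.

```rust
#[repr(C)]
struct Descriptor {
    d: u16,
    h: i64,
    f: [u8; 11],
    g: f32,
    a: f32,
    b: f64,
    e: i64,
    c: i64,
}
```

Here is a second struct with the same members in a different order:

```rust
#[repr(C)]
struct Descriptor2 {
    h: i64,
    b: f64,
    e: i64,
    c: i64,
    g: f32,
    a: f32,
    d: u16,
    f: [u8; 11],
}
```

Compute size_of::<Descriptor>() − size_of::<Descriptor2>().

8

@0: d [2B, align 2] → 2
+6 pad (align 8)
@8: h [8B, align 8] → 16
@16: f [11B, align 1] → 27
+1 pad (align 4)
@28: g [4B, align 4] → 32
@32: a [4B, align 4] → 36
+4 pad (align 8)
@40: b [8B, align 8] → 48
@48: e [8B, align 8] → 56
@56: c [8B, align 8] → 64
size 64, align 8
— Descriptor2 —
@0: h [8B, align 8] → 8
@8: b [8B, align 8] → 16
@16: e [8B, align 8] → 24
@24: c [8B, align 8] → 32
@32: g [4B, align 4] → 36
@36: a [4B, align 4] → 40
@40: d [2B, align 2] → 42
@42: f [11B, align 1] → 53
+3 tail pad (align 8)
size 56, align 8
64 − 56 = 8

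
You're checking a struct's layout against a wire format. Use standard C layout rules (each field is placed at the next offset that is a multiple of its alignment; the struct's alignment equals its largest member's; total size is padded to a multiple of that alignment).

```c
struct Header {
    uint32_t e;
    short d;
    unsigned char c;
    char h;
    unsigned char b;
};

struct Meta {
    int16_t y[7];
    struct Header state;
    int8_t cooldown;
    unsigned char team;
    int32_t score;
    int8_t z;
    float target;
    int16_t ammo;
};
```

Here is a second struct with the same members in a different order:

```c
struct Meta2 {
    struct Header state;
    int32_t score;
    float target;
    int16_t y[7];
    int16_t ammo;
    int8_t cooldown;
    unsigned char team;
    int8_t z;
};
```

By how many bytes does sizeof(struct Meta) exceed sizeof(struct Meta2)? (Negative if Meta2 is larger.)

Header: 0..4  e  (4B, 4-aligned); 4..6  d  (2B, 2-aligned); 6..7  c  (1B, 1-aligned); 7..8  h  (1B, 1-aligned); 8..9  b  (1B, 1-aligned); 9..12  -- tail padding (3B); sizeof = 12, alignof = 4
0..14  y  (14B, 2-aligned)
14..16  -- padding (2B)
16..28  state  (12B, 4-aligned)
28..29  cooldown  (1B, 1-aligned)
29..30  team  (1B, 1-aligned)
30..32  -- padding (2B)
32..36  score  (4B, 4-aligned)
36..37  z  (1B, 1-aligned)
37..40  -- padding (3B)
40..44  target  (4B, 4-aligned)
44..46  ammo  (2B, 2-aligned)
46..48  -- tail padding (2B)
sizeof = 48, alignof = 4
— Meta2 —
0..12  state  (12B, 4-aligned)
12..16  score  (4B, 4-aligned)
16..20  target  (4B, 4-aligned)
20..34  y  (14B, 2-aligned)
34..36  ammo  (2B, 2-aligned)
36..37  cooldown  (1B, 1-aligned)
37..38  team  (1B, 1-aligned)
38..39  z  (1B, 1-aligned)
39..40  -- tail padding (1B)
sizeof = 40, alignof = 4
48 − 40 = 8

8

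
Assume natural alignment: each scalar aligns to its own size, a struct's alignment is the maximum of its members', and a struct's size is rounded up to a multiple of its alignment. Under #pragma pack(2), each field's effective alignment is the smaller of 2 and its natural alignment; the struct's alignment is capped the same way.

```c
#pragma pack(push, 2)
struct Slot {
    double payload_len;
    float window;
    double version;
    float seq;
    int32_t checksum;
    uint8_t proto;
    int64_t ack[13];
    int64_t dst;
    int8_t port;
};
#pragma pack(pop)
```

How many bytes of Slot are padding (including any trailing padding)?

0..8  payload_len  (8B, 2-aligned)
8..12  window  (4B, 2-aligned)
12..20  version  (8B, 2-aligned)
20..24  seq  (4B, 2-aligned)
24..28  checksum  (4B, 2-aligned)
28..29  proto  (1B, 1-aligned)
29..30  -- padding (1B)
30..134  ack  (104B, 2-aligned)
134..142  dst  (8B, 2-aligned)
142..143  port  (1B, 1-aligned)
143..144  -- tail padding (1B)
sizeof = 144, alignof = 2
data bytes 142, size 144 → padding 2

2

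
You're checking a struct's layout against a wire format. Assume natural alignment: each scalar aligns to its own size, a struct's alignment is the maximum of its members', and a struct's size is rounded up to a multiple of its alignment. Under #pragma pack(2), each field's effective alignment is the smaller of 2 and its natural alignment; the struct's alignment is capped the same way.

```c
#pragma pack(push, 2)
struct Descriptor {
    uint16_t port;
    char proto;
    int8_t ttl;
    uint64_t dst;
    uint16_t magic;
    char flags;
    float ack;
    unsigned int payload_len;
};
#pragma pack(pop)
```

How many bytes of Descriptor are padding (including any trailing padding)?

0..2  port  (2B, 2-aligned)
2..3  proto  (1B, 1-aligned)
3..4  ttl  (1B, 1-aligned)
4..12  dst  (8B, 2-aligned)
12..14  magic  (2B, 2-aligned)
14..15  flags  (1B, 1-aligned)
15..16  -- padding (1B)
16..20  ack  (4B, 2-aligned)
20..24  payload_len  (4B, 2-aligned)
sizeof = 24, alignof = 2
data bytes 23, size 24 → padding 1

1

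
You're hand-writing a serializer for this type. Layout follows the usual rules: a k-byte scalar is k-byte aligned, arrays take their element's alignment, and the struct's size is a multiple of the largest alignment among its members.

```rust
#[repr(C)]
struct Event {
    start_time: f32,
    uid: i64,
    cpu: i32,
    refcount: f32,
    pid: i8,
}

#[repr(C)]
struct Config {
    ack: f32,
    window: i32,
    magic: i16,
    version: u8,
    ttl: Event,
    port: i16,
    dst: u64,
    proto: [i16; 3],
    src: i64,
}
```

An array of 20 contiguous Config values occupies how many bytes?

Event: @0: start_time [4B, align 4] → 4; +4 pad (align 8); @8: uid [8B, align 8] → 16; @16: cpu [4B, align 4] → 20; @20: refcount [4B, align 4] → 24; @24: pid [1B, align 1] → 25; +7 tail pad (align 8); size 32, align 8
@0: ack [4B, align 4] → 4
@4: window [4B, align 4] → 8
@8: magic [2B, align 2] → 10
@10: version [1B, align 1] → 11
+5 pad (align 8)
@16: ttl [32B, align 8] → 48
@48: port [2B, align 2] → 50
+6 pad (align 8)
@56: dst [8B, align 8] → 64
@64: proto [6B, align 2] → 70
+2 pad (align 8)
@72: src [8B, align 8] → 80
size 80, align 8
array of 20: 20 × 80 = 1600

1600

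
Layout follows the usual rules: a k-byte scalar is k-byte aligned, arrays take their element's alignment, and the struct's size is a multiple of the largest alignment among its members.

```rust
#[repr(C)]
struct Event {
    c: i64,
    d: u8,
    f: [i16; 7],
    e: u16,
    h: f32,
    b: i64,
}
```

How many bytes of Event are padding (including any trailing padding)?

0..8  c  (8B, 8-aligned)
8..9  d  (1B, 1-aligned)
9..10  -- padding (1B)
10..24  f  (14B, 2-aligned)
24..26  e  (2B, 2-aligned)
26..28  -- padding (2B)
28..32  h  (4B, 4-aligned)
32..40  b  (8B, 8-aligned)
sizeof = 40, alignof = 8
data bytes 37, size 40 → padding 3

3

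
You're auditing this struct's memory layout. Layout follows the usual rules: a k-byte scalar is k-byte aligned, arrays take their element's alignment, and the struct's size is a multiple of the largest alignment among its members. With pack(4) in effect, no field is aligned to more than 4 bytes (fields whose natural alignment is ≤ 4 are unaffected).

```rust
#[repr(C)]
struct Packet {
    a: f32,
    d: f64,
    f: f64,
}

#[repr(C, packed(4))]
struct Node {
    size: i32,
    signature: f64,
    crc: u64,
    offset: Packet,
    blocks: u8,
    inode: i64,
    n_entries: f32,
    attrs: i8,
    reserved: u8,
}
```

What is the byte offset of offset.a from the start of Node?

20

Packet: 0..4  a  (4B, 4-aligned); 4..8  -- padding (4B); 8..16  d  (8B, 8-aligned); 16..24  f  (8B, 8-aligned); sizeof = 24, alignof = 8
0..4  size  (4B, 4-aligned)
4..12  signature  (8B, 4-aligned)
12..20  crc  (8B, 4-aligned)
20..44  offset  (24B, 4-aligned)
within Packet: a at 0
20 + 0 = 20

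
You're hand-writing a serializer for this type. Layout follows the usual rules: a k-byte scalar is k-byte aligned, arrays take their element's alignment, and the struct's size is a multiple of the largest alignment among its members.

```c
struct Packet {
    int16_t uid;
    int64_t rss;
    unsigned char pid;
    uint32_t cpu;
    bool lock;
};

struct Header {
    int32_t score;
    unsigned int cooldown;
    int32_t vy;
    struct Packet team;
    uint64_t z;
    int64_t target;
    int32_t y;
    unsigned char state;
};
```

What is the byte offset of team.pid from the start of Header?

32

Packet: uid at 0 (size 2, align 2) → ends 2; pad 6 to align 8 for rss; rss at 8 (size 8, align 8) → ends 16; pid at 16 (size 1, align 1) → ends 17; pad 3 to align 4 for cpu; cpu at 20 (size 4, align 4) → ends 24; lock at 24 (size 1, align 1) → ends 25; tail pad 7 to reach multiple of 8; total 32 bytes, alignment 8
score at 0 (size 4, align 4) → ends 4
cooldown at 4 (size 4, align 4) → ends 8
vy at 8 (size 4, align 4) → ends 12
pad 4 to align 8 for team
team at 16 (size 32, align 8) → ends 48
within Packet: pid at 16
16 + 16 = 32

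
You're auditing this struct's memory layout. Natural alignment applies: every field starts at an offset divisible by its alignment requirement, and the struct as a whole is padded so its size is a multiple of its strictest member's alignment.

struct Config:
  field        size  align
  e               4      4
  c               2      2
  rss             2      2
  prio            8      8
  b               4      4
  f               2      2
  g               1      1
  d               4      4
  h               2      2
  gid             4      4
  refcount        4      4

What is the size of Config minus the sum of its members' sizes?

3

0..4  e  (4B, 4-aligned)
4..6  c  (2B, 2-aligned)
6..8  rss  (2B, 2-aligned)
8..16  prio  (8B, 8-aligned)
16..20  b  (4B, 4-aligned)
20..22  f  (2B, 2-aligned)
22..23  g  (1B, 1-aligned)
23..24  -- padding (1B)
24..28  d  (4B, 4-aligned)
28..30  h  (2B, 2-aligned)
30..32  -- padding (2B)
32..36  gid  (4B, 4-aligned)
36..40  refcount  (4B, 4-aligned)
sizeof = 40, alignof = 8
data bytes 37, size 40 → padding 3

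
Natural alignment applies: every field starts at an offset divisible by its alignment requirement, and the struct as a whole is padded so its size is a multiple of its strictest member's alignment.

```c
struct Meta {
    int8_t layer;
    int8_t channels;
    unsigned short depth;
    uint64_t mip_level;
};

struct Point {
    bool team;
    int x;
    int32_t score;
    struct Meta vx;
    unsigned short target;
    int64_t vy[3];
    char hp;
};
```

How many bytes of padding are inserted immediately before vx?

4

Meta: layer at 0 (size 1, align 1) → ends 1; channels at 1 (size 1, align 1) → ends 2; depth at 2 (size 2, align 2) → ends 4; pad 4 to align 8 for mip_level; mip_level at 8 (size 8, align 8) → ends 16; total 16 bytes, alignment 8
team at 0 (size 1, align 1) → ends 1
pad 3 to align 4 for x
x at 4 (size 4, align 4) → ends 8
score at 8 (size 4, align 4) → ends 12
pad 4 to align 8 for vx
vx at 16 (size 16, align 8) → ends 32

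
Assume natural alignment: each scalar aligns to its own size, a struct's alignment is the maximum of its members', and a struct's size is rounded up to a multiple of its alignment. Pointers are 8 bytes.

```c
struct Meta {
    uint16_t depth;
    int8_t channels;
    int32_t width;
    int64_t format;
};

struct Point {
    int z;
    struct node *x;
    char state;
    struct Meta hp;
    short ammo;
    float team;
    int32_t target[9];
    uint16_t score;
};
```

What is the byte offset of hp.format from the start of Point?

Meta: @0: depth [2B, align 2] → 2; @2: channels [1B, align 1] → 3; +1 pad (align 4); @4: width [4B, align 4] → 8; @8: format [8B, align 8] → 16; size 16, align 8
@0: z [4B, align 4] → 4
+4 pad (align 8)
@8: x [8B, align 8] → 16
@16: state [1B, align 1] → 17
+7 pad (align 8)
@24: hp [16B, align 8] → 40
within Meta: format at 8
24 + 8 = 32

32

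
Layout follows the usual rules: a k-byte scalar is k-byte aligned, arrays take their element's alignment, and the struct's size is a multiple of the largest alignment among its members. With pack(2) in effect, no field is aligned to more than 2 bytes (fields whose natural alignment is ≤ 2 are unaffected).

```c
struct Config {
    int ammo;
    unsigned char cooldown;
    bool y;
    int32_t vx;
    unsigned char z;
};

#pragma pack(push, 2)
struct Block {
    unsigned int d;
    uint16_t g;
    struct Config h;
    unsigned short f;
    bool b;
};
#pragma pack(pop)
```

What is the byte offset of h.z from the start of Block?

18

Config: 0..4  ammo  (4B, 4-aligned); 4..5  cooldown  (1B, 1-aligned); 5..6  y  (1B, 1-aligned); 6..8  -- padding (2B); 8..12  vx  (4B, 4-aligned); 12..13  z  (1B, 1-aligned); 13..16  -- tail padding (3B); sizeof = 16, alignof = 4
0..4  d  (4B, 2-aligned)
4..6  g  (2B, 2-aligned)
6..22  h  (16B, 2-aligned)
within Config: z at 12
6 + 12 = 18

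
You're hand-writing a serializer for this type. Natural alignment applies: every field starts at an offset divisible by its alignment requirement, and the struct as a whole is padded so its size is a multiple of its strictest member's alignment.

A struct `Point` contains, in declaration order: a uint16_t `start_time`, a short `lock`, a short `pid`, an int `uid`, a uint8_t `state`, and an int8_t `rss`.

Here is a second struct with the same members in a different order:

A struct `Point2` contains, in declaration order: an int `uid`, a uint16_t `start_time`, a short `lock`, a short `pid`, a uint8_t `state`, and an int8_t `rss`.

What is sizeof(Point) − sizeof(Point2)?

@0: start_time [2B, align 2] → 2
@2: lock [2B, align 2] → 4
@4: pid [2B, align 2] → 6
+2 pad (align 4)
@8: uid [4B, align 4] → 12
@12: state [1B, align 1] → 13
@13: rss [1B, align 1] → 14
+2 tail pad (align 4)
size 16, align 4
— Point2 —
@0: uid [4B, align 4] → 4
@4: start_time [2B, align 2] → 6
@6: lock [2B, align 2] → 8
@8: pid [2B, align 2] → 10
@10: state [1B, align 1] → 11
@11: rss [1B, align 1] → 12
size 12, align 4
16 − 12 = 4

4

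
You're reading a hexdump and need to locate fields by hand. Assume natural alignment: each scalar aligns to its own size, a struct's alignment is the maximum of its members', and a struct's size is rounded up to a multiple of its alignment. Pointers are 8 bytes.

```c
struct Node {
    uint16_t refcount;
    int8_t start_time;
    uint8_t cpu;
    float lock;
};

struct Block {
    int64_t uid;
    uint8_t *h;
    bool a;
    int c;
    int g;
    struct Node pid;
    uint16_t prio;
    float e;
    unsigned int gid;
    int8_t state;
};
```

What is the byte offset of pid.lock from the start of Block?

Node: refcount at 0 (size 2, align 2) → ends 2; start_time at 2 (size 1, align 1) → ends 3; cpu at 3 (size 1, align 1) → ends 4; lock at 4 (size 4, align 4) → ends 8; total 8 bytes, alignment 4
uid at 0 (size 8, align 8) → ends 8
h at 8 (size 8, align 8) → ends 16
a at 16 (size 1, align 1) → ends 17
pad 3 to align 4 for c
c at 20 (size 4, align 4) → ends 24
g at 24 (size 4, align 4) → ends 28
pid at 28 (size 8, align 4) → ends 36
within Node: lock at 4
28 + 4 = 32

32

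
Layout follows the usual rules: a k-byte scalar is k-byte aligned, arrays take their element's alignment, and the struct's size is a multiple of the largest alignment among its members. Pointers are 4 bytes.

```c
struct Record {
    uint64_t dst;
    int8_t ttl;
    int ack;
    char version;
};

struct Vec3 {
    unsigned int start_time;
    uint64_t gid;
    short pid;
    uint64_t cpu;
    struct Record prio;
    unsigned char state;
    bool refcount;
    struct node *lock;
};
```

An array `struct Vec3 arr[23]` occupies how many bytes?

Record: 0..8  dst  (8B, 8-aligned); 8..9  ttl  (1B, 1-aligned); 9..12  -- padding (3B); 12..16  ack  (4B, 4-aligned); 16..17  version  (1B, 1-aligned); 17..24  -- tail padding (7B); sizeof = 24, alignof = 8
0..4  start_time  (4B, 4-aligned)
4..8  -- padding (4B)
8..16  gid  (8B, 8-aligned)
16..18  pid  (2B, 2-aligned)
18..24  -- padding (6B)
24..32  cpu  (8B, 8-aligned)
32..56  prio  (24B, 8-aligned)
56..57  state  (1B, 1-aligned)
57..58  refcount  (1B, 1-aligned)
58..60  -- padding (2B)
60..64  lock  (4B, 4-aligned)
sizeof = 64, alignof = 8
array of 23: 23 × 64 = 1472

1472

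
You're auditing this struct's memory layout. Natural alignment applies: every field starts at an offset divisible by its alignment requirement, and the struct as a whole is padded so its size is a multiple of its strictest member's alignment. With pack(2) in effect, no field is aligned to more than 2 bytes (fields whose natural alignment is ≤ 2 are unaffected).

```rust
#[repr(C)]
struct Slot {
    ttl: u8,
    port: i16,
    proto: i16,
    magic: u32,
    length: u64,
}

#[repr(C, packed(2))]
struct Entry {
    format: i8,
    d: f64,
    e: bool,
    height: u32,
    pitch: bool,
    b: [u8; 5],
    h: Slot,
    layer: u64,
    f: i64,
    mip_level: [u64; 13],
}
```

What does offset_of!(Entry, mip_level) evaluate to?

62

Slot: 0..1  ttl  (1B, 1-aligned); 1..2  -- padding (1B); 2..4  port  (2B, 2-aligned); 4..6  proto  (2B, 2-aligned); 6..8  -- padding (2B); 8..12  magic  (4B, 4-aligned); 12..16  -- padding (4B); 16..24  length  (8B, 8-aligned); sizeof = 24, alignof = 8
0..1  format  (1B, 1-aligned)
1..2  -- padding (1B)
2..10  d  (8B, 2-aligned)
10..11  e  (1B, 1-aligned)
11..12  -- padding (1B)
12..16  height  (4B, 2-aligned)
16..17  pitch  (1B, 1-aligned)
17..22  b  (5B, 1-aligned)
22..46  h  (24B, 2-aligned)
46..54  layer  (8B, 2-aligned)
54..62  f  (8B, 2-aligned)
62..166  mip_level  (104B, 2-aligned)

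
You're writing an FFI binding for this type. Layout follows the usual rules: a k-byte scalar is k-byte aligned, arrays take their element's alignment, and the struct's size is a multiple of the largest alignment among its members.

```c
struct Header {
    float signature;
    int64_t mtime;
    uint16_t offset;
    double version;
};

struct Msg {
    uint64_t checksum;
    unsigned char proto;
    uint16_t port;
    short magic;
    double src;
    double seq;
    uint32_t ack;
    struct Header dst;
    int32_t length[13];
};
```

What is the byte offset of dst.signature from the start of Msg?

40

Header: 0..4  signature  (4B, 4-aligned); 4..8  -- padding (4B); 8..16  mtime  (8B, 8-aligned); 16..18  offset  (2B, 2-aligned); 18..24  -- padding (6B); 24..32  version  (8B, 8-aligned); sizeof = 32, alignof = 8
0..8  checksum  (8B, 8-aligned)
8..9  proto  (1B, 1-aligned)
9..10  -- padding (1B)
10..12  port  (2B, 2-aligned)
12..14  magic  (2B, 2-aligned)
14..16  -- padding (2B)
16..24  src  (8B, 8-aligned)
24..32  seq  (8B, 8-aligned)
32..36  ack  (4B, 4-aligned)
36..40  -- padding (4B)
40..72  dst  (32B, 8-aligned)
within Header: signature at 0
40 + 0 = 40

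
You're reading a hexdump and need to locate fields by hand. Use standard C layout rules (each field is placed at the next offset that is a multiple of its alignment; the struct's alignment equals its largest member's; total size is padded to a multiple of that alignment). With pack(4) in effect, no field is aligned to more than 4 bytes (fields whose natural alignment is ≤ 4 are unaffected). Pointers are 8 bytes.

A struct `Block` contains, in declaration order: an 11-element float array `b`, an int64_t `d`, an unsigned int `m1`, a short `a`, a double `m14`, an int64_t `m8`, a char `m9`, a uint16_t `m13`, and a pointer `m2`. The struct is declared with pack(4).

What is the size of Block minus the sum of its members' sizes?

@0: b [44B, align 4] → 44
@44: d [8B, align 4] → 52
@52: m1 [4B, align 4] → 56
@56: a [2B, align 2] → 58
+2 pad (align 4)
@60: m14 [8B, align 4] → 68
@68: m8 [8B, align 4] → 76
@76: m9 [1B, align 1] → 77
+1 pad (align 2)
@78: m13 [2B, align 2] → 80
@80: m2 [8B, align 4] → 88
size 88, align 4
data bytes 85, size 88 → padding 3

3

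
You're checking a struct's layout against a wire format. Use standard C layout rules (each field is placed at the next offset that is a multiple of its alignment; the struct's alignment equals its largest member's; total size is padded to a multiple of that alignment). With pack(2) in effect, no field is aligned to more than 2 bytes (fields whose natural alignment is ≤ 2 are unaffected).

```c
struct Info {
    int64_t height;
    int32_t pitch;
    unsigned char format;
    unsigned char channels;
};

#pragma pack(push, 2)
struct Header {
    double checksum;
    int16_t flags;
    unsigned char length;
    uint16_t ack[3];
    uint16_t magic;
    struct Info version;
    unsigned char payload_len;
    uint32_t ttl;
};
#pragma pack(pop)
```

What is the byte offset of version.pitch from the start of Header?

28

Info: height at 0 (size 8, align 8) → ends 8; pitch at 8 (size 4, align 4) → ends 12; format at 12 (size 1, align 1) → ends 13; channels at 13 (size 1, align 1) → ends 14; tail pad 2 to reach multiple of 8; total 16 bytes, alignment 8
checksum at 0 (size 8, align 2) → ends 8
flags at 8 (size 2, align 2) → ends 10
length at 10 (size 1, align 1) → ends 11
pad 1 to align 2 for ack
ack at 12 (size 6, align 2) → ends 18
magic at 18 (size 2, align 2) → ends 20
version at 20 (size 16, align 2) → ends 36
within Info: pitch at 8
20 + 8 = 28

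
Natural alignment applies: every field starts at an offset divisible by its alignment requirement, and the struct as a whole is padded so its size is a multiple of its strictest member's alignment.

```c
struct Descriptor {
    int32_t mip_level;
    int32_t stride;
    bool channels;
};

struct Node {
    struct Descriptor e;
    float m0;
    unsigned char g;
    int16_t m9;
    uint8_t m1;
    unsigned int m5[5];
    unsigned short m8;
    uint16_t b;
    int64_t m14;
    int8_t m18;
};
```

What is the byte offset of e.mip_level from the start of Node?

0

Descriptor: mip_level at 0 (size 4, align 4) → ends 4; stride at 4 (size 4, align 4) → ends 8; channels at 8 (size 1, align 1) → ends 9; tail pad 3 to reach multiple of 4; total 12 bytes, alignment 4
e at 0 (size 12, align 4) → ends 12
within Descriptor: mip_level at 0
0 + 0 = 0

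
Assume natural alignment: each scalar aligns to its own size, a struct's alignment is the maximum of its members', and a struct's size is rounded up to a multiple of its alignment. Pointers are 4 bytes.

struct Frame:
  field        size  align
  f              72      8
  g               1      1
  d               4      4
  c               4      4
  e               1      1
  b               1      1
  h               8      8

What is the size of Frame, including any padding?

@0: f [72B, align 8] → 72
@72: g [1B, align 1] → 73
+3 pad (align 4)
@76: d [4B, align 4] → 80
@80: c [4B, align 4] → 84
@84: e [1B, align 1] → 85
@85: b [1B, align 1] → 86
+2 pad (align 8)
@88: h [8B, align 8] → 96
size 96, align 8

96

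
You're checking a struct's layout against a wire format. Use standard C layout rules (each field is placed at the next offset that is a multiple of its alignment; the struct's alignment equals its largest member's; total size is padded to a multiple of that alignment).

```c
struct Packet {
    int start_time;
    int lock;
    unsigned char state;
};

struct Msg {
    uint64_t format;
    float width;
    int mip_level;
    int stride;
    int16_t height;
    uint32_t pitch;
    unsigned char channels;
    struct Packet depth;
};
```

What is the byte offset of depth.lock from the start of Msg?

36

Packet: start_time at 0 (size 4, align 4) → ends 4; lock at 4 (size 4, align 4) → ends 8; state at 8 (size 1, align 1) → ends 9; tail pad 3 to reach multiple of 4; total 12 bytes, alignment 4
format at 0 (size 8, align 8) → ends 8
width at 8 (size 4, align 4) → ends 12
mip_level at 12 (size 4, align 4) → ends 16
stride at 16 (size 4, align 4) → ends 20
height at 20 (size 2, align 2) → ends 22
pad 2 to align 4 for pitch
pitch at 24 (size 4, align 4) → ends 28
channels at 28 (size 1, align 1) → ends 29
pad 3 to align 4 for depth
depth at 32 (size 12, align 4) → ends 44
within Packet: lock at 4
32 + 4 = 36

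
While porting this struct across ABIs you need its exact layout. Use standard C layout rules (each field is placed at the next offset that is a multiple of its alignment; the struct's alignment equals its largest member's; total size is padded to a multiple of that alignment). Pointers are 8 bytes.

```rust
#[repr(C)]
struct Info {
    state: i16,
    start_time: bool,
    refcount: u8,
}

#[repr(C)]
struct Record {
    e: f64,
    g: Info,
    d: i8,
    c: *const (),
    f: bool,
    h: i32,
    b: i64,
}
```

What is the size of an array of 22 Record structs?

Info: 0..2  state  (2B, 2-aligned); 2..3  start_time  (1B, 1-aligned); 3..4  refcount  (1B, 1-aligned); sizeof = 4, alignof = 2
0..8  e  (8B, 8-aligned)
8..12  g  (4B, 2-aligned)
12..13  d  (1B, 1-aligned)
13..16  -- padding (3B)
16..24  c  (8B, 8-aligned)
24..25  f  (1B, 1-aligned)
25..28  -- padding (3B)
28..32  h  (4B, 4-aligned)
32..40  b  (8B, 8-aligned)
sizeof = 40, alignof = 8
array of 22: 22 × 40 = 880

880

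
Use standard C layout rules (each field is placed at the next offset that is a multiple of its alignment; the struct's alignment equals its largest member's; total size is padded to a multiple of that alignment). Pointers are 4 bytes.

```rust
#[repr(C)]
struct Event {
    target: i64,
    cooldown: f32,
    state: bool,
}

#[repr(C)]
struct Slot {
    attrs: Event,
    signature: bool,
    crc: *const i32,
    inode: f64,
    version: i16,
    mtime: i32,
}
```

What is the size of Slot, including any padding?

40

Event: target at 0 (size 8, align 8) → ends 8; cooldown at 8 (size 4, align 4) → ends 12; state at 12 (size 1, align 1) → ends 13; tail pad 3 to reach multiple of 8; total 16 bytes, alignment 8
attrs at 0 (size 16, align 8) → ends 16
signature at 16 (size 1, align 1) → ends 17
pad 3 to align 4 for crc
crc at 20 (size 4, align 4) → ends 24
inode at 24 (size 8, align 8) → ends 32
version at 32 (size 2, align 2) → ends 34
pad 2 to align 4 for mtime
mtime at 36 (size 4, align 4) → ends 40
total 40 bytes, alignment 8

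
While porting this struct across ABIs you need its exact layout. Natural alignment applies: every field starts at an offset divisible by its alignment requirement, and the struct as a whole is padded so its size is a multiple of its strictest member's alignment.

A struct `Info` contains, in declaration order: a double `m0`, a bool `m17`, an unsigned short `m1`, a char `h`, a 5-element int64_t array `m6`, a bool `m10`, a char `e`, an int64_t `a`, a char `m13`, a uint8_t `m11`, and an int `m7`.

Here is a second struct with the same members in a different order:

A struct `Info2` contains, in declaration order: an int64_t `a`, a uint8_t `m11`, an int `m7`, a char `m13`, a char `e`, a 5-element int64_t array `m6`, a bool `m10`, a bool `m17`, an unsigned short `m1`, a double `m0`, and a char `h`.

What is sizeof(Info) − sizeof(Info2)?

m0 at 0 (size 8, align 8) → ends 8
m17 at 8 (size 1, align 1) → ends 9
pad 1 to align 2 for m1
m1 at 10 (size 2, align 2) → ends 12
h at 12 (size 1, align 1) → ends 13
pad 3 to align 8 for m6
m6 at 16 (size 40, align 8) → ends 56
m10 at 56 (size 1, align 1) → ends 57
e at 57 (size 1, align 1) → ends 58
pad 6 to align 8 for a
a at 64 (size 8, align 8) → ends 72
m13 at 72 (size 1, align 1) → ends 73
m11 at 73 (size 1, align 1) → ends 74
pad 2 to align 4 for m7
m7 at 76 (size 4, align 4) → ends 80
total 80 bytes, alignment 8
— Info2 —
a at 0 (size 8, align 8) → ends 8
m11 at 8 (size 1, align 1) → ends 9
pad 3 to align 4 for m7
m7 at 12 (size 4, align 4) → ends 16
m13 at 16 (size 1, align 1) → ends 17
e at 17 (size 1, align 1) → ends 18
pad 6 to align 8 for m6
m6 at 24 (size 40, align 8) → ends 64
m10 at 64 (size 1, align 1) → ends 65
m17 at 65 (size 1, align 1) → ends 66
m1 at 66 (size 2, align 2) → ends 68
pad 4 to align 8 for m0
m0 at 72 (size 8, align 8) → ends 80
h at 80 (size 1, align 1) → ends 81
tail pad 7 to reach multiple of 8
total 88 bytes, alignment 8
80 − 88 = -8

-8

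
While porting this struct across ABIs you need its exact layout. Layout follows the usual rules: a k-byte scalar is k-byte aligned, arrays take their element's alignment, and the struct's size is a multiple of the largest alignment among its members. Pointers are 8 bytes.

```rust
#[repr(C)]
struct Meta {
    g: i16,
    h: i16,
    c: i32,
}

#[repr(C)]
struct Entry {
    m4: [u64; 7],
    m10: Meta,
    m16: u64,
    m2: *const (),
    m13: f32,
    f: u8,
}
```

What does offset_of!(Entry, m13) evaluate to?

80

Meta: @0: g [2B, align 2] → 2; @2: h [2B, align 2] → 4; @4: c [4B, align 4] → 8; size 8, align 4
@0: m4 [56B, align 8] → 56
@56: m10 [8B, align 4] → 64
@64: m16 [8B, align 8] → 72
@72: m2 [8B, align 8] → 80
@80: m13 [4B, align 4] → 84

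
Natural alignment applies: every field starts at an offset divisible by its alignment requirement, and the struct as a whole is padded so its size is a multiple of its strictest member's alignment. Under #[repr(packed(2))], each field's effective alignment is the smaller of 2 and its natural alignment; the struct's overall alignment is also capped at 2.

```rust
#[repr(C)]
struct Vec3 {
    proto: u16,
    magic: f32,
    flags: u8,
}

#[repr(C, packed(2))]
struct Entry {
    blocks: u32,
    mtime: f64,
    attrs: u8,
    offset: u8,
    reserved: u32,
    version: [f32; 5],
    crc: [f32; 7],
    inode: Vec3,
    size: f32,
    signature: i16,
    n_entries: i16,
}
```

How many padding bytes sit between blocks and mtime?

0

Vec3: @0: proto [2B, align 2] → 2; +2 pad (align 4); @4: magic [4B, align 4] → 8; @8: flags [1B, align 1] → 9; +3 tail pad (align 4); size 12, align 4
@0: blocks [4B, align 2] → 4
@4: mtime [8B, align 2] → 12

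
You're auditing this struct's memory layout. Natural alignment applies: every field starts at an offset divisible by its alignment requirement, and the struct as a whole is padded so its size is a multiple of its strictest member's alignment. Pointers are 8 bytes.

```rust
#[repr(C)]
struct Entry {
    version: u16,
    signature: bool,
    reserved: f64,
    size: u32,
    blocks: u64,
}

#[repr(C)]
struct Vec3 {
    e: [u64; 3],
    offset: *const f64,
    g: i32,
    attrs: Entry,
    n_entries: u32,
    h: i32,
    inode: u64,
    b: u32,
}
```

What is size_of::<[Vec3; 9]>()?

Entry: @0: version [2B, align 2] → 2; @2: signature [1B, align 1] → 3; +5 pad (align 8); @8: reserved [8B, align 8] → 16; @16: size [4B, align 4] → 20; +4 pad (align 8); @24: blocks [8B, align 8] → 32; size 32, align 8
@0: e [24B, align 8] → 24
@24: offset [8B, align 8] → 32
@32: g [4B, align 4] → 36
+4 pad (align 8)
@40: attrs [32B, align 8] → 72
@72: n_entries [4B, align 4] → 76
@76: h [4B, align 4] → 80
@80: inode [8B, align 8] → 88
@88: b [4B, align 4] → 92
+4 tail pad (align 8)
size 96, align 8
array of 9: 9 × 96 = 864

864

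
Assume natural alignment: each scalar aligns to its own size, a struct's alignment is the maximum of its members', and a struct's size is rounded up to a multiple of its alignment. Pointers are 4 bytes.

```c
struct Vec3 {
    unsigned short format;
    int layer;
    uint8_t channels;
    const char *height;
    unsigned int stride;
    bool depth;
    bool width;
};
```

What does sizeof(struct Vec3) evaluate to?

@0: format [2B, align 2] → 2
+2 pad (align 4)
@4: layer [4B, align 4] → 8
@8: channels [1B, align 1] → 9
+3 pad (align 4)
@12: height [4B, align 4] → 16
@16: stride [4B, align 4] → 20
@20: depth [1B, align 1] → 21
@21: width [1B, align 1] → 22
+2 tail pad (align 4)
size 24, align 4

24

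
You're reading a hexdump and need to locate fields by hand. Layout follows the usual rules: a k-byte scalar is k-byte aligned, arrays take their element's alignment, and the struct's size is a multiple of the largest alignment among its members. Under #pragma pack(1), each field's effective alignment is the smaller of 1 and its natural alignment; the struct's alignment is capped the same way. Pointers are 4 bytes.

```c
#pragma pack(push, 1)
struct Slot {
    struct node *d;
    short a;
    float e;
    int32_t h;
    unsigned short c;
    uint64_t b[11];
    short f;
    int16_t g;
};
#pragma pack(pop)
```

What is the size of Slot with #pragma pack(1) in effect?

108

@0: d [4B, align 1] → 4
@4: a [2B, align 1] → 6
@6: e [4B, align 1] → 10
@10: h [4B, align 1] → 14
@14: c [2B, align 1] → 16
@16: b [88B, align 1] → 104
@104: f [2B, align 1] → 106
@106: g [2B, align 1] → 108
size 108, align 1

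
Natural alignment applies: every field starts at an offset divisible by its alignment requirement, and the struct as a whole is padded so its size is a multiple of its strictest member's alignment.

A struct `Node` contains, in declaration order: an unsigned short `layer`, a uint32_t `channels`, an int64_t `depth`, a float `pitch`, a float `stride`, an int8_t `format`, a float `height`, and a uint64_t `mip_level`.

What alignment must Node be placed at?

8

member alignments: layer=2, channels=4, depth=8, pitch=4, stride=4, format=1, height=4, mip_level=8
max = 8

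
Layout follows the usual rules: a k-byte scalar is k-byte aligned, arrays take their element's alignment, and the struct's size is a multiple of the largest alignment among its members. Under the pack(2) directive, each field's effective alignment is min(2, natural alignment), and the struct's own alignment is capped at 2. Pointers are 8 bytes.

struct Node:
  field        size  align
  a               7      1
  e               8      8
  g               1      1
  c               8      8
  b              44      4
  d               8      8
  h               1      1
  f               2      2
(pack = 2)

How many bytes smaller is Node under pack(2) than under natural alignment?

natural layout:
  0..7  a  (7B, 1-aligned)
  7..8  -- padding (1B)
  8..16  e  (8B, 8-aligned)
  16..17  g  (1B, 1-aligned)
  17..24  -- padding (7B)
  24..32  c  (8B, 8-aligned)
  32..76  b  (44B, 4-aligned)
  76..80  -- padding (4B)
  80..88  d  (8B, 8-aligned)
  88..89  h  (1B, 1-aligned)
  89..90  -- padding (1B)
  90..92  f  (2B, 2-aligned)
  92..96  -- tail padding (4B)
  sizeof = 96, alignof = 8
packed(2) layout:
  0..7  a  (7B, 1-aligned)
  7..8  -- padding (1B)
  8..16  e  (8B, 2-aligned)
  16..17  g  (1B, 1-aligned)
  17..18  -- padding (1B)
  18..26  c  (8B, 2-aligned)
  26..70  b  (44B, 2-aligned)
  70..78  d  (8B, 2-aligned)
  78..79  h  (1B, 1-aligned)
  79..80  -- padding (1B)
  80..82  f  (2B, 2-aligned)
  sizeof = 82, alignof = 2
96 − 82 = 14

14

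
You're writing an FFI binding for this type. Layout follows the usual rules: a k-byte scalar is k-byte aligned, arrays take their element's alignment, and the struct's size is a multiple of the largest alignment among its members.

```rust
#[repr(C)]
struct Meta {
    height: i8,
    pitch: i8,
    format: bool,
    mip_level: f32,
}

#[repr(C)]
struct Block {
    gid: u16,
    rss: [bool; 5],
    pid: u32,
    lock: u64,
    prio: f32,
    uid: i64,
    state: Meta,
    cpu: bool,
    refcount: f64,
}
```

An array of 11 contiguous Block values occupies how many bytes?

704

Meta: 0..1  height  (1B, 1-aligned); 1..2  pitch  (1B, 1-aligned); 2..3  format  (1B, 1-aligned); 3..4  -- padding (1B); 4..8  mip_level  (4B, 4-aligned); sizeof = 8, alignof = 4
0..2  gid  (2B, 2-aligned)
2..7  rss  (5B, 1-aligned)
7..8  -- padding (1B)
8..12  pid  (4B, 4-aligned)
12..16  -- padding (4B)
16..24  lock  (8B, 8-aligned)
24..28  prio  (4B, 4-aligned)
28..32  -- padding (4B)
32..40  uid  (8B, 8-aligned)
40..48  state  (8B, 4-aligned)
48..49  cpu  (1B, 1-aligned)
49..56  -- padding (7B)
56..64  refcount  (8B, 8-aligned)
sizeof = 64, alignof = 8
array of 11: 11 × 64 = 704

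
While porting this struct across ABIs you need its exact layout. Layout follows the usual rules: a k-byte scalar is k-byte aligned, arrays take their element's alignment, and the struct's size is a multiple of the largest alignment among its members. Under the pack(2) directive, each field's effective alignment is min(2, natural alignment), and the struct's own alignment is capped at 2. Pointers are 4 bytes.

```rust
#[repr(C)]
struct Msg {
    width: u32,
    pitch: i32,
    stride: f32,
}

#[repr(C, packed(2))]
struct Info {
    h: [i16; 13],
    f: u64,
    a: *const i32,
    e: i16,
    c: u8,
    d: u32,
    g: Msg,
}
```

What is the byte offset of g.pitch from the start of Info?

Msg: 0..4  width  (4B, 4-aligned); 4..8  pitch  (4B, 4-aligned); 8..12  stride  (4B, 4-aligned); sizeof = 12, alignof = 4
0..26  h  (26B, 2-aligned)
26..34  f  (8B, 2-aligned)
34..38  a  (4B, 2-aligned)
38..40  e  (2B, 2-aligned)
40..41  c  (1B, 1-aligned)
41..42  -- padding (1B)
42..46  d  (4B, 2-aligned)
46..58  g  (12B, 2-aligned)
within Msg: pitch at 4
46 + 4 = 50

50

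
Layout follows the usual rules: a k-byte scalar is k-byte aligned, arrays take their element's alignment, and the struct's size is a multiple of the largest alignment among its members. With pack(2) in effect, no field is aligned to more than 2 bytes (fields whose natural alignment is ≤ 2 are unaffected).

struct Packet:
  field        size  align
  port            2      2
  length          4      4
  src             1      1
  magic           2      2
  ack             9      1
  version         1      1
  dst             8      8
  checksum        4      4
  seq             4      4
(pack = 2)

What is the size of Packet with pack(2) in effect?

0..2  port  (2B, 2-aligned)
2..6  length  (4B, 2-aligned)
6..7  src  (1B, 1-aligned)
7..8  -- padding (1B)
8..10  magic  (2B, 2-aligned)
10..19  ack  (9B, 1-aligned)
19..20  version  (1B, 1-aligned)
20..28  dst  (8B, 2-aligned)
28..32  checksum  (4B, 2-aligned)
32..36  seq  (4B, 2-aligned)
sizeof = 36, alignof = 2

36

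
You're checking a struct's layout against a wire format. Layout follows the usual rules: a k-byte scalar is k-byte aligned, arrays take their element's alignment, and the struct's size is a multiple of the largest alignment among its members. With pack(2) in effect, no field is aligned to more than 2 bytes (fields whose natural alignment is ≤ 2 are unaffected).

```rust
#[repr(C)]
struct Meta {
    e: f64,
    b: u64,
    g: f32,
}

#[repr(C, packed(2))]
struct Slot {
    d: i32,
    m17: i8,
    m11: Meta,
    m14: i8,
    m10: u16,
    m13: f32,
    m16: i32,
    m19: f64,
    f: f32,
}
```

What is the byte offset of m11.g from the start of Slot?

Meta: @0: e [8B, align 8] → 8; @8: b [8B, align 8] → 16; @16: g [4B, align 4] → 20; +4 tail pad (align 8); size 24, align 8
@0: d [4B, align 2] → 4
@4: m17 [1B, align 1] → 5
+1 pad (align 2)
@6: m11 [24B, align 2] → 30
within Meta: g at 16
6 + 16 = 22

22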